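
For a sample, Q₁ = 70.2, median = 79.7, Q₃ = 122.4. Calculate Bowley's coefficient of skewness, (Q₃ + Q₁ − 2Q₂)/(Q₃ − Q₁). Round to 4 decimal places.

0.6360

numerator: Q₃ + Q₁ − 2Q₂ = 122.4 + 70.2 − 2×79.7 = 33.2000
denominator: Q₃ − Q₁ = 122.4 − 70.2 = 52.2000
Bowley skewness = 33.2000 / 52.2000 ≈ 0.6360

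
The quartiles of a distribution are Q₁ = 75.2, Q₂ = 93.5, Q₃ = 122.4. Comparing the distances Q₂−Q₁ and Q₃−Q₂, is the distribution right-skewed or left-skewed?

right-skewed

Q₂ − Q₁ = 18.3;  Q₃ − Q₂ = 28.9
Q₃ − Q₂ > Q₂ − Q₁ ⇒ the upper half is more spread out ⇒ right-skewed.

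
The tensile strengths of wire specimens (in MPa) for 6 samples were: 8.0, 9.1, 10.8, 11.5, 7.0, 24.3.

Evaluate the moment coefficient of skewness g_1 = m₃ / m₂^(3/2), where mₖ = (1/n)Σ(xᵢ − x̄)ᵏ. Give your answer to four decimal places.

x̄ = (8.0 + 9.1 + 10.8 + 11.5 + 7.0 + 24.3) / 6 = 11.7833
deviations (xᵢ − x̄): -3.7833, -2.6833, -0.9833, -0.2833, -4.7833, 12.5167
Σ(xᵢ − x̄)² = 202.1083 ⇒ m₂ = 202.1083/6 = 33.68472
Σ(xᵢ − x̄)³ = 1777.0564 ⇒ m₃ = 1777.0564/6 = 296.17607
m₂^(3/2) = 33.68472^(1.5) = 195.50121
g_1 = m₃ / m₂^(3/2) = 296.17607 / 195.50121 ≈ 1.5150

1.5150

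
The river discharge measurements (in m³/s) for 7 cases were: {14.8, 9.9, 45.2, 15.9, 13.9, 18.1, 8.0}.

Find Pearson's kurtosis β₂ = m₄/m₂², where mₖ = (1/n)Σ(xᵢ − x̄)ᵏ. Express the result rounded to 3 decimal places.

4.499

x̄ = 17.9714
Σ(xᵢ − x̄)² = 936.9143 ⇒ m₂ = 133.84490
Σ(xᵢ − x̄)⁴ = 564191.5124 ⇒ m₄ = 80598.78748
m₂² = 17914.45671
β₂ = m₄/m₂² = 80598.78748 / 17914.45671 ≈ 4.499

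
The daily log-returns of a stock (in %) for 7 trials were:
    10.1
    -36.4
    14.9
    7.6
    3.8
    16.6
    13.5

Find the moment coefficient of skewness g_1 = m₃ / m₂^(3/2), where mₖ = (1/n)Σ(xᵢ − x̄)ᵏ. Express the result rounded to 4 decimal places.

-1.8066

x̄ = (10.1 - 36.4 + 14.9 + 7.6 + 3.8 + 16.6 + 13.5) / 7 = 4.3000
deviations (xᵢ − x̄): 5.8000, -40.7000, 10.6000, 3.3000, -0.5000, 12.3000, 9.2000
Σ(xᵢ − x̄)² = 2049.5600 ⇒ m₂ = 2049.5600/7 = 292.79429
Σ(xᵢ − x̄)³ = -63357.6480 ⇒ m₃ = -63357.6480/7 = -9051.09257
m₂^(3/2) = 292.79429^(1.5) = 5010.07117
g_1 = m₃ / m₂^(3/2) = -9051.09257 / 5010.07117 ≈ -1.8066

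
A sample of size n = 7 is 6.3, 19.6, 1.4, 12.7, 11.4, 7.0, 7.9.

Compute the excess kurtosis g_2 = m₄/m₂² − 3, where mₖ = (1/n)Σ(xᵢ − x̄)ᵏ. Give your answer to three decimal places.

x̄ = 9.4714
Σ(xᵢ − x̄)² = 200.5143 ⇒ m₂ = 28.64490
Σ(xᵢ − x̄)⁴ = 15035.6004 ⇒ m₄ = 2147.94291
m₂² = 820.53018
g_2 = m₄/m₂² − 3 = 2.61775 − 3 ≈ -0.382

-0.382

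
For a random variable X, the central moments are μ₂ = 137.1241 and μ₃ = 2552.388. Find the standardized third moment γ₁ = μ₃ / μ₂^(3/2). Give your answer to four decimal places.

σ = √μ₂ = √137.1241 = 11.71000
σ³ = μ₂^(3/2) = 1605.72321
γ₁ = μ₃/σ³ = 2552.388 / 1605.72321 ≈ 1.5896

1.5896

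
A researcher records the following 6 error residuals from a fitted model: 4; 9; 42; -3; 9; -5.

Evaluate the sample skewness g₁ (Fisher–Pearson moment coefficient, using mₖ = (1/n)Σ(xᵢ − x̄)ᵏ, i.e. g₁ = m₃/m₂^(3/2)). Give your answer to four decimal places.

x̄ = (4 + 9 + 42 - 3 + 9 - 5) / 6 = 9.3333
deviations (xᵢ − x̄): -5.3333, -0.3333, 32.6667, -12.3333, -0.3333, -14.3333
Σ(xᵢ − x̄)² = 1453.3333 ⇒ m₂ = 1453.3333/6 = 242.22222
Σ(xᵢ − x̄)³ = 29886.4444 ⇒ m₃ = 29886.4444/6 = 4981.07407
m₂^(3/2) = 242.22222^(1.5) = 3769.82314
g₁ = m₃ / m₂^(3/2) = 4981.07407 / 3769.82314 ≈ 1.3213

1.3213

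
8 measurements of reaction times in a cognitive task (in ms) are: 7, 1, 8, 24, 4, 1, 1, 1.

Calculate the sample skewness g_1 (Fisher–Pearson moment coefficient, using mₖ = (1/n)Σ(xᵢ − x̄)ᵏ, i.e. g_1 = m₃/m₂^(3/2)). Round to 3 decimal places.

x̄ = (7 + 1 + 8 + 24 + 4 + 1 + 1 + 1) / 8 = 5.8750
deviations (xᵢ − x̄): 1.1250, -4.8750, 2.1250, 18.1250, -1.8750, -4.8750, -4.8750, -4.8750
Σ(xᵢ − x̄)² = 432.8750 ⇒ m₂ = 432.8750/8 = 54.10938
Σ(xᵢ − x̄)³ = 5495.3438 ⇒ m₃ = 5495.3438/8 = 686.91797
m₂^(3/2) = 54.10938^(1.5) = 398.02356
g_1 = m₃ / m₂^(3/2) = 686.91797 / 398.02356 ≈ 1.726

1.726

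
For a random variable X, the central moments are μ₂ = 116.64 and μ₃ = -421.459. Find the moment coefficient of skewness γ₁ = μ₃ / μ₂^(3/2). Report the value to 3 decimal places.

-0.335

σ = √μ₂ = √116.64 = 10.80000
σ³ = μ₂^(3/2) = 1259.71200
γ₁ = μ₃/σ³ = -421.459 / 1259.71200 ≈ -0.335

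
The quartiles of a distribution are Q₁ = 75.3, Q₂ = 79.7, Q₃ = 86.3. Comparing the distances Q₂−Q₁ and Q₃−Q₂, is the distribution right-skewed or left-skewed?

Q₂ − Q₁ = 4.4;  Q₃ − Q₂ = 6.6
Q₃ − Q₂ > Q₂ − Q₁ ⇒ the upper half is more spread out ⇒ right-skewed.

right-skewed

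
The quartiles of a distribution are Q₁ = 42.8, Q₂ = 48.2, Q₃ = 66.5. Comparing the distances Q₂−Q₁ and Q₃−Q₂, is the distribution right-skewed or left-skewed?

Q₂ − Q₁ = 5.4;  Q₃ − Q₂ = 18.3
Q₃ − Q₂ > Q₂ − Q₁ ⇒ the upper half is more spread out ⇒ right-skewed.

right-skewed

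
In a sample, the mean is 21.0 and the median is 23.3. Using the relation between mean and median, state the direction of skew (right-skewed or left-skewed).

mean − median = 21.0 − 23.3 = -2.3
mean < median ⇒ the longer tail is on the left ⇒ left-skewed (negatively skewed).

left-skewed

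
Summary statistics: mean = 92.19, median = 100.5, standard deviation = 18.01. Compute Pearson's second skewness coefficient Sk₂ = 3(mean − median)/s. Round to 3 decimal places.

Sk₂ = 3(92.19 − 100.5) / 18.01 = 3 × -8.3100 / 18.01
    = -24.9300 / 18.01 ≈ -1.384

-1.384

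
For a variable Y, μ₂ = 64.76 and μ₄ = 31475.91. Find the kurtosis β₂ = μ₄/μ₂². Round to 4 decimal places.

7.5052

μ₂² = 64.76² = 4193.85760
μ₄/μ₂² = 31475.91 / 4193.85760 = 7.50524
β₂ ≈ 7.5052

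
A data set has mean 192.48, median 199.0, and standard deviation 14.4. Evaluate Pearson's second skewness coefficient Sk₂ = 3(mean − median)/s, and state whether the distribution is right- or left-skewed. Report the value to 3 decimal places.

Sk₂ = 3(192.48 − 199.0) / 14.4 = 3 × -6.5200 / 14.4
    = -19.5600 / 14.4 ≈ -1.358
Sk₂ < 0 ⇒ mean < median ⇒ left-skewed (negative skew).

-1.358, left-skewed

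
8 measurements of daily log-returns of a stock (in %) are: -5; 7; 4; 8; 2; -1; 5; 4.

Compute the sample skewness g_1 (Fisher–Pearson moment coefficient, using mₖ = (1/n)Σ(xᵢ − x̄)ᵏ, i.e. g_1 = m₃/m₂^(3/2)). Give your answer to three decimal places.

-0.738

x̄ = (-5 + 7 + 4 + 8 + 2 - 1 + 5 + 4) / 8 = 3.0000
deviations (xᵢ − x̄): -8.0000, 4.0000, 1.0000, 5.0000, -1.0000, -4.0000, 2.0000, 1.0000
Σ(xᵢ − x̄)² = 128.0000 ⇒ m₂ = 128.0000/8 = 16.00000
Σ(xᵢ − x̄)³ = -378.0000 ⇒ m₃ = -378.0000/8 = -47.25000
m₂^(3/2) = 16.00000^(1.5) = 64.00000
g_1 = m₃ / m₂^(3/2) = -47.25000 / 64.00000 ≈ -0.738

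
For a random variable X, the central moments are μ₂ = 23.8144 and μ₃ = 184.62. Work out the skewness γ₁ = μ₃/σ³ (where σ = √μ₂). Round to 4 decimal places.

σ = √μ₂ = √23.8144 = 4.88000
σ³ = μ₂^(3/2) = 116.21427
γ₁ = μ₃/σ³ = 184.62 / 116.21427 ≈ 1.5886

1.5886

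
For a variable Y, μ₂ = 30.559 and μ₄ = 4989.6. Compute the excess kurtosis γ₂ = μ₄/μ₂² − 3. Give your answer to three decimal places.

μ₂² = 30.559² = 933.85248
μ₄/μ₂² = 4989.6 / 933.85248 = 5.34303
γ₂ = 5.34303 − 3 ≈ 2.343

2.343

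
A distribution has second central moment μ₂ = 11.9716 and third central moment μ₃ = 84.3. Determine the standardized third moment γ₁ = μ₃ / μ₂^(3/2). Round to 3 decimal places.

σ = √μ₂ = √11.9716 = 3.46000
σ³ = μ₂^(3/2) = 41.42174
γ₁ = μ₃/σ³ = 84.3 / 41.42174 ≈ 2.035

2.035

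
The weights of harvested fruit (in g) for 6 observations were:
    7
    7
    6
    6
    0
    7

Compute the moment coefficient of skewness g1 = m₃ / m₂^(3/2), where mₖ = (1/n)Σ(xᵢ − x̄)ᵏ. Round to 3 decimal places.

-1.664

x̄ = (7 + 7 + 6 + 6 + 0 + 7) / 6 = 5.5000
deviations (xᵢ − x̄): 1.5000, 1.5000, 0.5000, 0.5000, -5.5000, 1.5000
Σ(xᵢ − x̄)² = 37.5000 ⇒ m₂ = 37.5000/6 = 6.25000
Σ(xᵢ − x̄)³ = -156.0000 ⇒ m₃ = -156.0000/6 = -26.00000
m₂^(3/2) = 6.25000^(1.5) = 15.62500
g1 = m₃ / m₂^(3/2) = -26.00000 / 15.62500 ≈ -1.664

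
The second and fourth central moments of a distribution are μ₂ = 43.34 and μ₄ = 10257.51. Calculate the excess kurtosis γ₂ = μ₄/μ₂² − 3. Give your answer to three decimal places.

μ₂² = 43.34² = 1878.35560
μ₄/μ₂² = 10257.51 / 1878.35560 = 5.46090
γ₂ = 5.46090 − 3 ≈ 2.461

2.461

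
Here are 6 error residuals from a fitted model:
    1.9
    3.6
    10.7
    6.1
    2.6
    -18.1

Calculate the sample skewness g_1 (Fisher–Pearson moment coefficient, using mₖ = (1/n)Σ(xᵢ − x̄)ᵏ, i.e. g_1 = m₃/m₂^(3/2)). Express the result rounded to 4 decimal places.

-1.3566

x̄ = (1.9 + 3.6 + 10.7 + 6.1 + 2.6 - 18.1) / 6 = 1.1333
deviations (xᵢ − x̄): 0.7667, 2.4667, 9.5667, 4.9667, 1.4667, -19.2333
Σ(xᵢ − x̄)² = 494.9333 ⇒ m₂ = 494.9333/6 = 82.48889
Σ(xᵢ − x̄)³ = -6098.1336 ⇒ m₃ = -6098.1336/6 = -1016.35559
m₂^(3/2) = 82.48889^(1.5) = 749.19209
g_1 = m₃ / m₂^(3/2) = -1016.35559 / 749.19209 ≈ -1.3566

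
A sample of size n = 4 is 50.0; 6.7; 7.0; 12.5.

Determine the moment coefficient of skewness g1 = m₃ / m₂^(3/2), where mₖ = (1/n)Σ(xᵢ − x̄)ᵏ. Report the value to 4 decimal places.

1.0999

x̄ = (50.0 + 6.7 + 7.0 + 12.5) / 4 = 19.0500
deviations (xᵢ − x̄): 30.9500, -12.3500, -12.0500, -6.5500
Σ(xᵢ − x̄)² = 1298.5300 ⇒ m₂ = 1298.5300/4 = 324.63250
Σ(xᵢ − x̄)³ = 25732.7280 ⇒ m₃ = 25732.7280/4 = 6433.18200
m₂^(3/2) = 324.63250^(1.5) = 5849.08583
g1 = m₃ / m₂^(3/2) = 6433.18200 / 5849.08583 ≈ 1.0999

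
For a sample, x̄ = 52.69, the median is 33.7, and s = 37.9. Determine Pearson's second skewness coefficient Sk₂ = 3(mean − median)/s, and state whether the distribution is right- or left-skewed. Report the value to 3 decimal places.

Sk₂ = 3(52.69 − 33.7) / 37.9 = 3 × 18.9900 / 37.9
    = 56.9700 / 37.9 ≈ 1.503
Sk₂ > 0 ⇒ mean > median ⇒ right-skewed (positive skew).

1.503, right-skewed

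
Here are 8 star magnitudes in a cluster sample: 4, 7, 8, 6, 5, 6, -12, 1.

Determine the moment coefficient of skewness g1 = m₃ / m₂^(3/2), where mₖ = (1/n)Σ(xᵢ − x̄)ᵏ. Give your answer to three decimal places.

x̄ = (4 + 7 + 8 + 6 + 5 + 6 - 12 + 1) / 8 = 3.1250
deviations (xᵢ − x̄): 0.8750, 3.8750, 4.8750, 2.8750, 1.8750, 2.8750, -15.1250, -2.1250
Σ(xᵢ − x̄)² = 292.8750 ⇒ m₂ = 292.8750/8 = 36.60938
Σ(xᵢ − x̄)³ = -3240.8438 ⇒ m₃ = -3240.8438/8 = -405.10547
m₂^(3/2) = 36.60938^(1.5) = 221.50752
g1 = m₃ / m₂^(3/2) = -405.10547 / 221.50752 ≈ -1.829

-1.829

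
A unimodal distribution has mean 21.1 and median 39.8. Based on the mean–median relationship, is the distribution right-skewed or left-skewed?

mean − median = 21.1 − 39.8 = -18.7
mean < median ⇒ the longer tail is on the left ⇒ left-skewed (negatively skewed).

left-skewed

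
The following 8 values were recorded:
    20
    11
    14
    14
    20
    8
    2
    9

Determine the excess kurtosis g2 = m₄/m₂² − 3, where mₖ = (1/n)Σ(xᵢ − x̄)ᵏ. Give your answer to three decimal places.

-0.811

x̄ = 12.2500
Σ(xᵢ − x̄)² = 261.5000 ⇒ m₂ = 32.68750
Σ(xᵢ − x̄)⁴ = 18712.1563 ⇒ m₄ = 2339.01953
m₂² = 1068.47266
g2 = m₄/m₂² − 3 = 2.18912 − 3 ≈ -0.811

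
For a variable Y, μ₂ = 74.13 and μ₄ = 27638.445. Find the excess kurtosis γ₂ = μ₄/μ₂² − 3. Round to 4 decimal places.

μ₂² = 74.13² = 5495.25690
μ₄/μ₂² = 27638.445 / 5495.25690 = 5.02951
γ₂ = 5.02951 − 3 ≈ 2.0295

2.0295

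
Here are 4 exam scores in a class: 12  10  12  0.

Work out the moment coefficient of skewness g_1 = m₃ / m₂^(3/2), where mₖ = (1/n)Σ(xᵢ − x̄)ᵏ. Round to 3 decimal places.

x̄ = (12 + 10 + 12 + 0) / 4 = 8.5000
deviations (xᵢ − x̄): 3.5000, 1.5000, 3.5000, -8.5000
Σ(xᵢ − x̄)² = 99.0000 ⇒ m₂ = 99.0000/4 = 24.75000
Σ(xᵢ − x̄)³ = -525.0000 ⇒ m₃ = -525.0000/4 = -131.25000
m₂^(3/2) = 24.75000^(1.5) = 123.12970
g_1 = m₃ / m₂^(3/2) = -131.25000 / 123.12970 ≈ -1.066

-1.066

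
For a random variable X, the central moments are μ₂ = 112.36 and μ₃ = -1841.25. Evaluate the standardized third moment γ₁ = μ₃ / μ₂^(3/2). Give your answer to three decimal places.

σ = √μ₂ = √112.36 = 10.60000
σ³ = μ₂^(3/2) = 1191.01600
γ₁ = μ₃/σ³ = -1841.25 / 1191.01600 ≈ -1.546

-1.546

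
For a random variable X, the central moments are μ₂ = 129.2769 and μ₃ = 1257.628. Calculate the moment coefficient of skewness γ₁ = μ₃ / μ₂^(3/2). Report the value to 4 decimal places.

0.8556

σ = √μ₂ = √129.2769 = 11.37000
σ³ = μ₂^(3/2) = 1469.87835
γ₁ = μ₃/σ³ = 1257.628 / 1469.87835 ≈ 0.8556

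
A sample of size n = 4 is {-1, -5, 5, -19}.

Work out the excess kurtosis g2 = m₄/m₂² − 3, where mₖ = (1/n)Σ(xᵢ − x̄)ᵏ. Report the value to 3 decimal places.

x̄ = -5.0000
Σ(xᵢ − x̄)² = 312.0000 ⇒ m₂ = 78.00000
Σ(xᵢ − x̄)⁴ = 48672.0000 ⇒ m₄ = 12168.00000
m₂² = 6084.00000
g2 = m₄/m₂² − 3 = 2.00000 − 3 ≈ -1.000

-1.000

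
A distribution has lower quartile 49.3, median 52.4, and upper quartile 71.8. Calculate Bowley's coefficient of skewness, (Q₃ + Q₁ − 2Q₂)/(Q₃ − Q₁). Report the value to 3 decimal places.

numerator: Q₃ + Q₁ − 2Q₂ = 71.8 + 49.3 − 2×52.4 = 16.3000
denominator: Q₃ − Q₁ = 71.8 − 49.3 = 22.5000
Bowley skewness = 16.3000 / 22.5000 ≈ 0.724

0.724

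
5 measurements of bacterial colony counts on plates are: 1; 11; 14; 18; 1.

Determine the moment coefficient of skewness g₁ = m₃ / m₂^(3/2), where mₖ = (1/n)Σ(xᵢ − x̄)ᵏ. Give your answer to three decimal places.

x̄ = (1 + 11 + 14 + 18 + 1) / 5 = 9.0000
deviations (xᵢ − x̄): -8.0000, 2.0000, 5.0000, 9.0000, -8.0000
Σ(xᵢ − x̄)² = 238.0000 ⇒ m₂ = 238.0000/5 = 47.60000
Σ(xᵢ − x̄)³ = -162.0000 ⇒ m₃ = -162.0000/5 = -32.40000
m₂^(3/2) = 47.60000^(1.5) = 328.40551
g₁ = m₃ / m₂^(3/2) = -32.40000 / 328.40551 ≈ -0.099

-0.099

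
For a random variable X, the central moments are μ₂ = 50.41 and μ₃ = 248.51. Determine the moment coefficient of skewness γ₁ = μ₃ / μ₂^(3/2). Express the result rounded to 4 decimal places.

σ = √μ₂ = √50.41 = 7.10000
σ³ = μ₂^(3/2) = 357.91100
γ₁ = μ₃/σ³ = 248.51 / 357.91100 ≈ 0.6943

0.6943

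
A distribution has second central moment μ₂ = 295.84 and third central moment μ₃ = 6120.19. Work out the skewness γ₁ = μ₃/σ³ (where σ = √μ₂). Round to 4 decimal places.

σ = √μ₂ = √295.84 = 17.20000
σ³ = μ₂^(3/2) = 5088.44800
γ₁ = μ₃/σ³ = 6120.19 / 5088.44800 ≈ 1.2028

1.2028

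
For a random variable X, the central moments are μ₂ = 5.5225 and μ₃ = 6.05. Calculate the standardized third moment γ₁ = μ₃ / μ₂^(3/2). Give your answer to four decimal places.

0.4662

σ = √μ₂ = √5.5225 = 2.35000
σ³ = μ₂^(3/2) = 12.97788
γ₁ = μ₃/σ³ = 6.05 / 12.97788 ≈ 0.4662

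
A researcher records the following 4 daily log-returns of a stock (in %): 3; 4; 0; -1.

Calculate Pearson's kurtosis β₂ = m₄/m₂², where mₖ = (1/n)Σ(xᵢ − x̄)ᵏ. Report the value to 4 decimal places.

x̄ = 1.5000
Σ(xᵢ − x̄)² = 17.0000 ⇒ m₂ = 4.25000
Σ(xᵢ − x̄)⁴ = 88.2500 ⇒ m₄ = 22.06250
m₂² = 18.06250
β₂ = m₄/m₂² = 22.06250 / 18.06250 ≈ 1.2215

1.2215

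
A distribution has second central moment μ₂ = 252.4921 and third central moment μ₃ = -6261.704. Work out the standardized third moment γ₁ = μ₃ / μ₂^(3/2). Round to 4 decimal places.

σ = √μ₂ = √252.4921 = 15.89000
σ³ = μ₂^(3/2) = 4012.09947
γ₁ = μ₃/σ³ = -6261.704 / 4012.09947 ≈ -1.5607

-1.5607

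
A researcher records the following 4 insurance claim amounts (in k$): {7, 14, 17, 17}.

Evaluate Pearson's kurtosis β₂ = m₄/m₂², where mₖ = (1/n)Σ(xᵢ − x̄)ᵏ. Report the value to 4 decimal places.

x̄ = 13.7500
Σ(xᵢ − x̄)² = 66.7500 ⇒ m₂ = 16.68750
Σ(xᵢ − x̄)⁴ = 2299.0781 ⇒ m₄ = 574.76953
m₂² = 278.47266
β₂ = m₄/m₂² = 574.76953 / 278.47266 ≈ 2.0640

2.0640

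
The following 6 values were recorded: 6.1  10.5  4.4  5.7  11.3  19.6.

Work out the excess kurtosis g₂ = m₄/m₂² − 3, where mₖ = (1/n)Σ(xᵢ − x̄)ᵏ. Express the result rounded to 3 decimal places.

x̄ = 9.6000
Σ(xᵢ − x̄)² = 158.2000 ⇒ m₂ = 26.36667
Σ(xᵢ − x̄)⁴ = 11121.5764 ⇒ m₄ = 1853.59607
m₂² = 695.20111
g₂ = m₄/m₂² − 3 = 2.66627 − 3 ≈ -0.334

-0.334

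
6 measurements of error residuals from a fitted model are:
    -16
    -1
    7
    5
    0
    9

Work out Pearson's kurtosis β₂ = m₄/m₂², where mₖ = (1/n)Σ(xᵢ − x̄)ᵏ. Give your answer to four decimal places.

3.0063

x̄ = 0.6667
Σ(xᵢ − x̄)² = 409.3333 ⇒ m₂ = 68.22222
Σ(xᵢ − x̄)⁴ = 83952.4444 ⇒ m₄ = 13992.07407
m₂² = 4654.27160
β₂ = m₄/m₂² = 13992.07407 / 4654.27160 ≈ 3.0063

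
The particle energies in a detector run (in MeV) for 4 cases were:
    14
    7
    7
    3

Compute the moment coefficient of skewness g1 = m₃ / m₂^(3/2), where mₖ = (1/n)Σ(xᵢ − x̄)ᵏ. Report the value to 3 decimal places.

0.548

x̄ = (14 + 7 + 7 + 3) / 4 = 7.7500
deviations (xᵢ − x̄): 6.2500, -0.7500, -0.7500, -4.7500
Σ(xᵢ − x̄)² = 62.7500 ⇒ m₂ = 62.7500/4 = 15.68750
Σ(xᵢ − x̄)³ = 136.1250 ⇒ m₃ = 136.1250/4 = 34.03125
m₂^(3/2) = 15.68750^(1.5) = 62.13419
g1 = m₃ / m₂^(3/2) = 34.03125 / 62.13419 ≈ 0.548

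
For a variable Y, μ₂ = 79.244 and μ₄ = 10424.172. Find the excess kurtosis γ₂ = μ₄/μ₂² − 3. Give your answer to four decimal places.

-1.3400

μ₂² = 79.244² = 6279.61154
μ₄/μ₂² = 10424.172 / 6279.61154 = 1.66000
γ₂ = 1.66000 − 3 ≈ -1.3400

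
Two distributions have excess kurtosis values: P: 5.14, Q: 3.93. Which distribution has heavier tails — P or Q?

P

Higher excess kurtosis ⇒ heavier tails relative to the normal distribution.
5.14 vs 3.93: the larger is 5.14, so P has heavier tails.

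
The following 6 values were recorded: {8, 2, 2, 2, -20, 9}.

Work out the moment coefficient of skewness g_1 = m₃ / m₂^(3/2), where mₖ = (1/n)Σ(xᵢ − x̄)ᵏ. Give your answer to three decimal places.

-1.416

x̄ = (8 + 2 + 2 + 2 - 20 + 9) / 6 = 0.5000
deviations (xᵢ − x̄): 7.5000, 1.5000, 1.5000, 1.5000, -20.5000, 8.5000
Σ(xᵢ − x̄)² = 555.5000 ⇒ m₂ = 555.5000/6 = 92.58333
Σ(xᵢ − x̄)³ = -7569.0000 ⇒ m₃ = -7569.0000/6 = -1261.50000
m₂^(3/2) = 92.58333^(1.5) = 890.83900
g_1 = m₃ / m₂^(3/2) = -1261.50000 / 890.83900 ≈ -1.416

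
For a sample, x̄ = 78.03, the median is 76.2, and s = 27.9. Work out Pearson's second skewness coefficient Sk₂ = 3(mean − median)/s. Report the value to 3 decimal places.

0.197

Sk₂ = 3(78.03 − 76.2) / 27.9 = 3 × 1.8300 / 27.9
    = 5.4900 / 27.9 ≈ 0.197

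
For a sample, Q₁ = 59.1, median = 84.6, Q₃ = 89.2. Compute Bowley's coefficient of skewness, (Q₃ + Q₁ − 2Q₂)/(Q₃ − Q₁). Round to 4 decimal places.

-0.6944

numerator: Q₃ + Q₁ − 2Q₂ = 89.2 + 59.1 − 2×84.6 = -20.9000
denominator: Q₃ − Q₁ = 89.2 − 59.1 = 30.1000
Bowley skewness = -20.9000 / 30.1000 ≈ -0.6944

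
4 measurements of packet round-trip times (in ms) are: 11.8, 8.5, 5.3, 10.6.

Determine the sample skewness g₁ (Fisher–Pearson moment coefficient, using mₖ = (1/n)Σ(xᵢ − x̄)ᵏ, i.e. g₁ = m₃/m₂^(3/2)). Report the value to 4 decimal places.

x̄ = (11.8 + 8.5 + 5.3 + 10.6) / 4 = 9.0500
deviations (xᵢ − x̄): 2.7500, -0.5500, -3.7500, 1.5500
Σ(xᵢ − x̄)² = 24.3300 ⇒ m₂ = 24.3300/4 = 6.08250
Σ(xᵢ − x̄)³ = -28.3800 ⇒ m₃ = -28.3800/4 = -7.09500
m₂^(3/2) = 6.08250^(1.5) = 15.00110
g₁ = m₃ / m₂^(3/2) = -7.09500 / 15.00110 ≈ -0.4730

-0.4730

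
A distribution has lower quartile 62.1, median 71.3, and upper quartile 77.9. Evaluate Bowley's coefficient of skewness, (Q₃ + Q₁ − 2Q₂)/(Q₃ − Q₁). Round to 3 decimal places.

-0.165

numerator: Q₃ + Q₁ − 2Q₂ = 77.9 + 62.1 − 2×71.3 = -2.6000
denominator: Q₃ − Q₁ = 77.9 − 62.1 = 15.8000
Bowley skewness = -2.6000 / 15.8000 ≈ -0.165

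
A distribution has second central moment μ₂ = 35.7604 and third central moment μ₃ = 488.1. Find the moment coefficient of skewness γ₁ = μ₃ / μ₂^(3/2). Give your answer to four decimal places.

σ = √μ₂ = √35.7604 = 5.98000
σ³ = μ₂^(3/2) = 213.84719
γ₁ = μ₃/σ³ = 488.1 / 213.84719 ≈ 2.2825

2.2825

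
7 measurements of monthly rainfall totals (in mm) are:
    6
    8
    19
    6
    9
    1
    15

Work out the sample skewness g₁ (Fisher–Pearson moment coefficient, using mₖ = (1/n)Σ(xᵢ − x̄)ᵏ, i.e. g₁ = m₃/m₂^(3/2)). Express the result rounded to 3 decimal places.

x̄ = (6 + 8 + 19 + 6 + 9 + 1 + 15) / 7 = 9.1429
deviations (xᵢ − x̄): -3.1429, -1.1429, 9.8571, -3.1429, -0.1429, -8.1429, 5.8571
Σ(xᵢ − x̄)² = 218.8571 ⇒ m₂ = 218.8571/7 = 31.26531
Σ(xᵢ − x̄)³ = 555.1837 ⇒ m₃ = 555.1837/7 = 79.31195
m₂^(3/2) = 31.26531^(1.5) = 174.82117
g₁ = m₃ / m₂^(3/2) = 79.31195 / 174.82117 ≈ 0.454

0.454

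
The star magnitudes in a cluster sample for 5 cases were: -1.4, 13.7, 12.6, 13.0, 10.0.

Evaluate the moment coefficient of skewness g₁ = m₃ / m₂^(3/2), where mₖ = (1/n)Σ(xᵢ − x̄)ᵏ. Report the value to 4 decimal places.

x̄ = (-1.4 + 13.7 + 12.6 + 13.0 + 10.0) / 5 = 9.5800
deviations (xᵢ − x̄): -10.9800, 4.1200, 3.0200, 3.4200, 0.4200
Σ(xᵢ − x̄)² = 158.5280 ⇒ m₂ = 158.5280/5 = 31.70560
Σ(xᵢ − x̄)³ = -1186.1993 ⇒ m₃ = -1186.1993/5 = -237.23986
m₂^(3/2) = 31.70560^(1.5) = 178.52702
g₁ = m₃ / m₂^(3/2) = -237.23986 / 178.52702 ≈ -1.3289

-1.3289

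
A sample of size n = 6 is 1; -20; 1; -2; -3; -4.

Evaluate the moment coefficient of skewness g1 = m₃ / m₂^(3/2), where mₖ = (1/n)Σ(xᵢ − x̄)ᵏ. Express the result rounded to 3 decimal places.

-1.517

x̄ = (1 - 20 + 1 - 2 - 3 - 4) / 6 = -4.5000
deviations (xᵢ − x̄): 5.5000, -15.5000, 5.5000, 2.5000, 1.5000, 0.5000
Σ(xᵢ − x̄)² = 309.5000 ⇒ m₂ = 309.5000/6 = 51.58333
Σ(xᵢ − x̄)³ = -3372.0000 ⇒ m₃ = -3372.0000/6 = -562.00000
m₂^(3/2) = 51.58333^(1.5) = 370.47943
g1 = m₃ / m₂^(3/2) = -562.00000 / 370.47943 ≈ -1.517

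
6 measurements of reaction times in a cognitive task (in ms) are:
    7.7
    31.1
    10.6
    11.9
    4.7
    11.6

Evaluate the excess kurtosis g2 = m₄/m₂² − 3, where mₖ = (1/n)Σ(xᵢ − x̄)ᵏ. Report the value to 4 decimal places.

0.6494

x̄ = 12.9333
Σ(xᵢ − x̄)² = 433.4933 ⇒ m₂ = 72.24889
Σ(xᵢ − x̄)⁴ = 114297.5499 ⇒ m₄ = 19049.59165
m₂² = 5219.90195
g2 = m₄/m₂² − 3 = 3.64942 − 3 ≈ 0.6494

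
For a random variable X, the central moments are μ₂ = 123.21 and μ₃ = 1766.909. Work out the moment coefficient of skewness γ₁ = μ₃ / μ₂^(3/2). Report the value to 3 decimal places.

1.292

σ = √μ₂ = √123.21 = 11.10000
σ³ = μ₂^(3/2) = 1367.63100
γ₁ = μ₃/σ³ = 1766.909 / 1367.63100 ≈ 1.292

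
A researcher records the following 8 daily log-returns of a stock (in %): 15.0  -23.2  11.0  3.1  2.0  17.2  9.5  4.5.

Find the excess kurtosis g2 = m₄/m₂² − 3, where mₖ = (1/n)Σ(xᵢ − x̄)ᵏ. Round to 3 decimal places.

1.247

x̄ = 4.8875
Σ(xᵢ − x̄)² = 1113.0887 ⇒ m₂ = 139.13609
Σ(xᵢ − x̄)⁴ = 657743.1388 ⇒ m₄ = 82217.89235
m₂² = 19358.85258
g2 = m₄/m₂² − 3 = 4.24704 − 3 ≈ 1.247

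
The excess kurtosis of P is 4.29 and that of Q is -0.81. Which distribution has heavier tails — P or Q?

Higher excess kurtosis ⇒ heavier tails relative to the normal distribution.
4.29 vs -0.81: the larger is 4.29, so P has heavier tails. (P is leptokurtic — heavier-than-normal tails; the other is platykurtic.)

P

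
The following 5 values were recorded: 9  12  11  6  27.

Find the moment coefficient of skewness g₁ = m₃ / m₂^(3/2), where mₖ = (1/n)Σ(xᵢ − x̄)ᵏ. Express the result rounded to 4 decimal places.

x̄ = (9 + 12 + 11 + 6 + 27) / 5 = 13.0000
deviations (xᵢ − x̄): -4.0000, -1.0000, -2.0000, -7.0000, 14.0000
Σ(xᵢ − x̄)² = 266.0000 ⇒ m₂ = 266.0000/5 = 53.20000
Σ(xᵢ − x̄)³ = 2328.0000 ⇒ m₃ = 2328.0000/5 = 465.60000
m₂^(3/2) = 53.20000^(1.5) = 388.03192
g₁ = m₃ / m₂^(3/2) = 465.60000 / 388.03192 ≈ 1.1999

1.1999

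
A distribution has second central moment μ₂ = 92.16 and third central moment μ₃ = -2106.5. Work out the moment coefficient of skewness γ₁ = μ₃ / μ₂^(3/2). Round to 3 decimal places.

-2.381

σ = √μ₂ = √92.16 = 9.60000
σ³ = μ₂^(3/2) = 884.73600
γ₁ = μ₃/σ³ = -2106.5 / 884.73600 ≈ -2.381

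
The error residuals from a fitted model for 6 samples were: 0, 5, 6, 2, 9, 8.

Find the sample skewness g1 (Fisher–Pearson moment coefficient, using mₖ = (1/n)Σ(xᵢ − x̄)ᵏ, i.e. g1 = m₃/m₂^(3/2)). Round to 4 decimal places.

x̄ = (0 + 5 + 6 + 2 + 9 + 8) / 6 = 5.0000
deviations (xᵢ − x̄): -5.0000, 0.0000, 1.0000, -3.0000, 4.0000, 3.0000
Σ(xᵢ − x̄)² = 60.0000 ⇒ m₂ = 60.0000/6 = 10.00000
Σ(xᵢ − x̄)³ = -60.0000 ⇒ m₃ = -60.0000/6 = -10.00000
m₂^(3/2) = 10.00000^(1.5) = 31.62278
g1 = m₃ / m₂^(3/2) = -10.00000 / 31.62278 ≈ -0.3162

-0.3162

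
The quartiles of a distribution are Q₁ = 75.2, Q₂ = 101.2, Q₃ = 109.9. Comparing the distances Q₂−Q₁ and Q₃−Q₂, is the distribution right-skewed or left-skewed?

left-skewed

Q₂ − Q₁ = 26.0;  Q₃ − Q₂ = 8.7
Q₂ − Q₁ > Q₃ − Q₂ ⇒ the lower half is more spread out ⇒ left-skewed.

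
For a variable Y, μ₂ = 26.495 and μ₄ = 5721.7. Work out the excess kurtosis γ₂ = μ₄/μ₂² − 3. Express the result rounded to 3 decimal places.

5.151

μ₂² = 26.495² = 701.98503
μ₄/μ₂² = 5721.7 / 701.98503 = 8.15074
γ₂ = 8.15074 − 3 ≈ 5.151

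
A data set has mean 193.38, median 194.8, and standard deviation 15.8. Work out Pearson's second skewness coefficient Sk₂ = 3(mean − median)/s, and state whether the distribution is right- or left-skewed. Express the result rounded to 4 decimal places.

-0.2696, left-skewed

Sk₂ = 3(193.38 − 194.8) / 15.8 = 3 × -1.4200 / 15.8
    = -4.2600 / 15.8 ≈ -0.2696
Sk₂ < 0 ⇒ mean < median ⇒ left-skewed (negative skew).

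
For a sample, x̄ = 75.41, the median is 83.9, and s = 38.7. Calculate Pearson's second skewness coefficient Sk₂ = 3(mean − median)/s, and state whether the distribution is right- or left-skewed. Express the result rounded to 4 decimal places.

Sk₂ = 3(75.41 − 83.9) / 38.7 = 3 × -8.4900 / 38.7
    = -25.4700 / 38.7 ≈ -0.6581
Sk₂ < 0 ⇒ mean < median ⇒ left-skewed (negative skew).

-0.6581, left-skewed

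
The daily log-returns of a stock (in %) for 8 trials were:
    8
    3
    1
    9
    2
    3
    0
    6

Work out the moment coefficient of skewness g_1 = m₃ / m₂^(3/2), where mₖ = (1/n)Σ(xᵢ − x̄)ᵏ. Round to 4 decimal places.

0.4098

x̄ = (8 + 3 + 1 + 9 + 2 + 3 + 0 + 6) / 8 = 4.0000
deviations (xᵢ − x̄): 4.0000, -1.0000, -3.0000, 5.0000, -2.0000, -1.0000, -4.0000, 2.0000
Σ(xᵢ − x̄)² = 76.0000 ⇒ m₂ = 76.0000/8 = 9.50000
Σ(xᵢ − x̄)³ = 96.0000 ⇒ m₃ = 96.0000/8 = 12.00000
m₂^(3/2) = 9.50000^(1.5) = 29.28097
g_1 = m₃ / m₂^(3/2) = 12.00000 / 29.28097 ≈ 0.4098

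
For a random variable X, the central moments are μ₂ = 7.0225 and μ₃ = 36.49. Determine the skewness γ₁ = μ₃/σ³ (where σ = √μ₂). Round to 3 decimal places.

σ = √μ₂ = √7.0225 = 2.65000
σ³ = μ₂^(3/2) = 18.60963
γ₁ = μ₃/σ³ = 36.49 / 18.60963 ≈ 1.961

1.961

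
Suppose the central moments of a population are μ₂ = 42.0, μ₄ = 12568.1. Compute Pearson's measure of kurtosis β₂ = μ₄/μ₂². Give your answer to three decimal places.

μ₂² = 42.0² = 1764.00000
μ₄/μ₂² = 12568.1 / 1764.00000 = 7.12477
β₂ ≈ 7.125

7.125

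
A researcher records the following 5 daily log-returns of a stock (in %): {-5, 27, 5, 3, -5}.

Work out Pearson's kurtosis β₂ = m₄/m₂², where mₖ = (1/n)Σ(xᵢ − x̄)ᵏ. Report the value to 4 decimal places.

x̄ = 5.0000
Σ(xᵢ − x̄)² = 688.0000 ⇒ m₂ = 137.60000
Σ(xᵢ − x̄)⁴ = 254272.0000 ⇒ m₄ = 50854.40000
m₂² = 18933.76000
β₂ = m₄/m₂² = 50854.40000 / 18933.76000 ≈ 2.6859

2.6859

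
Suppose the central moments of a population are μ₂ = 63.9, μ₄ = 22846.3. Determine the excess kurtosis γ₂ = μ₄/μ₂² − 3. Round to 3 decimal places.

μ₂² = 63.9² = 4083.21000
μ₄/μ₂² = 22846.3 / 4083.21000 = 5.59518
γ₂ = 5.59518 − 3 ≈ 2.595

2.595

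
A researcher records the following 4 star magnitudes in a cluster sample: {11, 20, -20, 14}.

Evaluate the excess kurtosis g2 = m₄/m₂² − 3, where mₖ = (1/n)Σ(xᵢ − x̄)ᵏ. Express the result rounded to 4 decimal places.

x̄ = 6.2500
Σ(xᵢ − x̄)² = 960.7500 ⇒ m₂ = 240.18750
Σ(xᵢ − x̄)⁴ = 514668.3281 ⇒ m₄ = 128667.08203
m₂² = 57690.03516
g2 = m₄/m₂² − 3 = 2.23032 − 3 ≈ -0.7697

-0.7697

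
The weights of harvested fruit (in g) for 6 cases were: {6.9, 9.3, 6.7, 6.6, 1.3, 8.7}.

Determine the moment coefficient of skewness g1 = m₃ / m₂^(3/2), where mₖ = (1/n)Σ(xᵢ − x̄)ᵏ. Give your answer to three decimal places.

-1.146

x̄ = (6.9 + 9.3 + 6.7 + 6.6 + 1.3 + 8.7) / 6 = 6.5833
deviations (xᵢ − x̄): 0.3167, 2.7167, 0.1167, 0.0167, -5.2833, 2.1167
Σ(xᵢ − x̄)² = 39.8883 ⇒ m₂ = 39.8883/6 = 6.64806
Σ(xᵢ − x̄)³ = -117.9106 ⇒ m₃ = -117.9106/6 = -19.65176
m₂^(3/2) = 6.64806^(1.5) = 17.14123
g1 = m₃ / m₂^(3/2) = -19.65176 / 17.14123 ≈ -1.146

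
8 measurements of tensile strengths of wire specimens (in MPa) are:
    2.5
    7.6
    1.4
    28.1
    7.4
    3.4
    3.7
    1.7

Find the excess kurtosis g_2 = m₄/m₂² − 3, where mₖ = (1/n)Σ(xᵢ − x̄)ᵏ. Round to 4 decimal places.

2.3449

x̄ = 6.9750
Σ(xᵢ − x̄)² = 549.2750 ⇒ m₂ = 68.65938
Σ(xᵢ − x̄)⁴ = 201572.8730 ⇒ m₄ = 25196.60912
m₂² = 4714.10978
g_2 = m₄/m₂² − 3 = 5.34493 − 3 ≈ 2.3449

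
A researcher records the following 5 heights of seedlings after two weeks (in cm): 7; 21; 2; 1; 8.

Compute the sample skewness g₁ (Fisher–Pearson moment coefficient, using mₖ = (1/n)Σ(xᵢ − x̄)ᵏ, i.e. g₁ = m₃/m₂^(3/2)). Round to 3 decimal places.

x̄ = (7 + 21 + 2 + 1 + 8) / 5 = 7.8000
deviations (xᵢ − x̄): -0.8000, 13.2000, -5.8000, -6.8000, 0.2000
Σ(xᵢ − x̄)² = 254.8000 ⇒ m₂ = 254.8000/5 = 50.96000
Σ(xᵢ − x̄)³ = 1789.9200 ⇒ m₃ = 1789.9200/5 = 357.98400
m₂^(3/2) = 50.96000^(1.5) = 363.78445
g₁ = m₃ / m₂^(3/2) = 357.98400 / 363.78445 ≈ 0.984

0.984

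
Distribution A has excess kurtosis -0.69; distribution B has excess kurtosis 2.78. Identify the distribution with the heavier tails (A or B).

Higher excess kurtosis ⇒ heavier tails relative to the normal distribution.
-0.69 vs 2.78: the larger is 2.78, so B has heavier tails. (B is leptokurtic — heavier-than-normal tails; the other is platykurtic.)

B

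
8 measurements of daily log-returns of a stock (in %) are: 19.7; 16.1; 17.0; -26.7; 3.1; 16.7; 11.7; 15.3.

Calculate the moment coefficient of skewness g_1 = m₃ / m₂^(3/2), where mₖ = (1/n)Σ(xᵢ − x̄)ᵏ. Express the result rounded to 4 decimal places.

x̄ = (19.7 + 16.1 + 17.0 - 26.7 + 3.1 + 16.7 + 11.7 + 15.3) / 8 = 9.1125
deviations (xᵢ − x̄): 10.5875, 6.9875, 7.8875, -35.8125, -6.0125, 7.5875, 2.5875, 6.1875
Σ(xᵢ − x̄)² = 1644.3687 ⇒ m₂ = 1644.3687/8 = 205.54609
Σ(xᵢ − x̄)³ = -43438.4408 ⇒ m₃ = -43438.4408/8 = -5429.80511
m₂^(3/2) = 205.54609^(1.5) = 2946.88943
g_1 = m₃ / m₂^(3/2) = -5429.80511 / 2946.88943 ≈ -1.8426

-1.8426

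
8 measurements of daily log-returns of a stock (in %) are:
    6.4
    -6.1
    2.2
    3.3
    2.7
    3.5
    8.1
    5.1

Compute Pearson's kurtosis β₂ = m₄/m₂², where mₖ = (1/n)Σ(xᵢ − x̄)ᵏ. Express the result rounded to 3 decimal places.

x̄ = 3.1500
Σ(xᵢ − x̄)² = 125.6800 ⇒ m₂ = 15.71000
Σ(xᵢ − x̄)⁴ = 8048.2104 ⇒ m₄ = 1006.02629
m₂² = 246.80410
β₂ = m₄/m₂² = 1006.02629 / 246.80410 ≈ 4.076

4.076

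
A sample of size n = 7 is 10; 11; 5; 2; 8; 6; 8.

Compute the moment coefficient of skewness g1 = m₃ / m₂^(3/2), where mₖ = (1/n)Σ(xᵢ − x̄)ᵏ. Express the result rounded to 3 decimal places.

-0.404

x̄ = (10 + 11 + 5 + 2 + 8 + 6 + 8) / 7 = 7.1429
deviations (xᵢ − x̄): 2.8571, 3.8571, -2.1429, -5.1429, 0.8571, -1.1429, 0.8571
Σ(xᵢ − x̄)² = 56.8571 ⇒ m₂ = 56.8571/7 = 8.12245
Σ(xᵢ − x̄)³ = -65.3878 ⇒ m₃ = -65.3878/7 = -9.34111
m₂^(3/2) = 8.12245^(1.5) = 23.14891
g1 = m₃ / m₂^(3/2) = -9.34111 / 23.14891 ≈ -0.404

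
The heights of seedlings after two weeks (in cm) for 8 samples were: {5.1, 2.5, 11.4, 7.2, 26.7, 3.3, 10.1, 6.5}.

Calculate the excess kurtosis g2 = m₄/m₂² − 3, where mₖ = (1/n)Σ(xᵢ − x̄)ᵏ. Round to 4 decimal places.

x̄ = 9.1000
Σ(xᵢ − x̄)² = 419.6200 ⇒ m₂ = 52.45250
Σ(xᵢ − x̄)⁴ = 99324.0946 ⇒ m₄ = 12415.51183
m₂² = 2751.26476
g2 = m₄/m₂² − 3 = 4.51266 − 3 ≈ 1.5127

1.5127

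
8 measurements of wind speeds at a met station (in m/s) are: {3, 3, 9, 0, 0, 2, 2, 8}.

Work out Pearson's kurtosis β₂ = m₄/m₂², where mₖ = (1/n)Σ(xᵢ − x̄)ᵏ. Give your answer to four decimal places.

x̄ = 3.3750
Σ(xᵢ − x̄)² = 79.8750 ⇒ m₂ = 9.98438
Σ(xᵢ − x̄)⁴ = 1725.3691 ⇒ m₄ = 215.67114
m₂² = 99.68774
β₂ = m₄/m₂² = 215.67114 / 99.68774 ≈ 2.1635

2.1635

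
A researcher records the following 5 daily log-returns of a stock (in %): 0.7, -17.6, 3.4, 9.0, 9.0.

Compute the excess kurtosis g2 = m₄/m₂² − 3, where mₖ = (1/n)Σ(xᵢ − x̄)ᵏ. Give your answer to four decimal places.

-0.2676

x̄ = 0.9000
Σ(xᵢ − x̄)² = 479.7600 ⇒ m₂ = 95.95200
Σ(xᵢ − x̄)⁴ = 125783.4708 ⇒ m₄ = 25156.69416
m₂² = 9206.78630
g2 = m₄/m₂² − 3 = 2.73241 − 3 ≈ -0.2676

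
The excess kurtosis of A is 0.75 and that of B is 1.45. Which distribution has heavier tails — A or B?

B

Higher excess kurtosis ⇒ heavier tails relative to the normal distribution.
0.75 vs 1.45: the larger is 1.45, so B has heavier tails.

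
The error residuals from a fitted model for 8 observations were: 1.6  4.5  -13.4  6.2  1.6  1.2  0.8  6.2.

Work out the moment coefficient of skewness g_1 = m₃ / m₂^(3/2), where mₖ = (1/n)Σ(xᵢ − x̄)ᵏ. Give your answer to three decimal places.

-1.701

x̄ = (1.6 + 4.5 - 13.4 + 6.2 + 1.6 + 1.2 + 0.8 + 6.2) / 8 = 1.0875
deviations (xᵢ − x̄): 0.5125, 3.4125, -14.4875, 5.1125, 0.5125, 0.1125, -0.2875, 5.1125
Σ(xᵢ − x̄)² = 274.4288 ⇒ m₂ = 274.4288/8 = 34.30359
Σ(xᵢ − x̄)³ = -2733.5039 ⇒ m₃ = -2733.5039/8 = -341.68799
m₂^(3/2) = 34.30359^(1.5) = 200.91364
g_1 = m₃ / m₂^(3/2) = -341.68799 / 200.91364 ≈ -1.701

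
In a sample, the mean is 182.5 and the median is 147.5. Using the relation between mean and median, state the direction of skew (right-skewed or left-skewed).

mean − median = 182.5 − 147.5 = 35.0
mean > median ⇒ the longer tail is on the right ⇒ right-skewed (positively skewed).

right-skewed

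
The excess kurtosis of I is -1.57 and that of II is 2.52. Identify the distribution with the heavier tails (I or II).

Higher excess kurtosis ⇒ heavier tails relative to the normal distribution.
-1.57 vs 2.52: the larger is 2.52, so II has heavier tails. (II is leptokurtic — heavier-than-normal tails; the other is platykurtic.)

II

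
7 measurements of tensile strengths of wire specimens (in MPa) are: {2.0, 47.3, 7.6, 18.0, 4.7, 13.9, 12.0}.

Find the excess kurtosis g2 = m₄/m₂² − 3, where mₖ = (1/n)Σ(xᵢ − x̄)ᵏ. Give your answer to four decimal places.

1.0548

x̄ = 15.0714
Σ(xᵢ − x̄)² = 1392.3143 ⇒ m₂ = 198.90204
Σ(xᵢ − x̄)⁴ = 1122902.8606 ⇒ m₄ = 160414.69437
m₂² = 39562.02184
g2 = m₄/m₂² − 3 = 4.05476 − 3 ≈ 1.0548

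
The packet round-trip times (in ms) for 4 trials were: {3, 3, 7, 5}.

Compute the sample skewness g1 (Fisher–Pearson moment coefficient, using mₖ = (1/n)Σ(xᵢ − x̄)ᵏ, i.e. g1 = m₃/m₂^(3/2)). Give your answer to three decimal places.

x̄ = (3 + 3 + 7 + 5) / 4 = 4.5000
deviations (xᵢ − x̄): -1.5000, -1.5000, 2.5000, 0.5000
Σ(xᵢ − x̄)² = 11.0000 ⇒ m₂ = 11.0000/4 = 2.75000
Σ(xᵢ − x̄)³ = 9.0000 ⇒ m₃ = 9.0000/4 = 2.25000
m₂^(3/2) = 2.75000^(1.5) = 4.56036
g1 = m₃ / m₂^(3/2) = 2.25000 / 4.56036 ≈ 0.493

0.493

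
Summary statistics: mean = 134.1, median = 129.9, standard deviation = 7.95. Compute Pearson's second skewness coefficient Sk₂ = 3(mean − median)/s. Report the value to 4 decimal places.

1.5849

Sk₂ = 3(134.1 − 129.9) / 7.95 = 3 × 4.2000 / 7.95
    = 12.6000 / 7.95 ≈ 1.5849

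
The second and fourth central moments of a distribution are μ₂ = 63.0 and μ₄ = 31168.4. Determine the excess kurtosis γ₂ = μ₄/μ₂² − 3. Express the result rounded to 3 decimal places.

μ₂² = 63.0² = 3969.00000
μ₄/μ₂² = 31168.4 / 3969.00000 = 7.85296
γ₂ = 7.85296 − 3 ≈ 4.853

4.853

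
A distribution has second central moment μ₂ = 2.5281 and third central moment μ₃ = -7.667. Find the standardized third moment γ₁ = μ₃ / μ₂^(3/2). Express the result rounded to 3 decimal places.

-1.907

σ = √μ₂ = √2.5281 = 1.59000
σ³ = μ₂^(3/2) = 4.01968
γ₁ = μ₃/σ³ = -7.667 / 4.01968 ≈ -1.907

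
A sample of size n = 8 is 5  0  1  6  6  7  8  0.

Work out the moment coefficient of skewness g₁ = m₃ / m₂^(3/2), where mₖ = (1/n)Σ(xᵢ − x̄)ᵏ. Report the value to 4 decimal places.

-0.3278

x̄ = (5 + 0 + 1 + 6 + 6 + 7 + 8 + 0) / 8 = 4.1250
deviations (xᵢ − x̄): 0.8750, -4.1250, -3.1250, 1.8750, 1.8750, 2.8750, 3.8750, -4.1250
Σ(xᵢ − x̄)² = 74.8750 ⇒ m₂ = 74.8750/8 = 9.35938
Σ(xᵢ − x̄)³ = -75.0938 ⇒ m₃ = -75.0938/8 = -9.38672
m₂^(3/2) = 9.35938^(1.5) = 28.63323
g₁ = m₃ / m₂^(3/2) = -9.38672 / 28.63323 ≈ -0.3278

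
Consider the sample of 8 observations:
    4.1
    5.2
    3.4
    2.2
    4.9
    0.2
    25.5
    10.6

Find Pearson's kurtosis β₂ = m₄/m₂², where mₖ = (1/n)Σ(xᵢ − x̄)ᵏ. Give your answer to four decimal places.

4.6656

x̄ = 7.0125
Σ(xᵢ − x̄)² = 453.5088 ⇒ m₂ = 56.68859
Σ(xᵢ − x̄)⁴ = 119947.7079 ⇒ m₄ = 14993.46349
m₂² = 3213.59666
β₂ = m₄/m₂² = 14993.46349 / 3213.59666 ≈ 4.6656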